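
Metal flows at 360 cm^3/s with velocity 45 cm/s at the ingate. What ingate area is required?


Formula: A_ingate = Q / v  (continuity equation)
A = 360 cm^3/s / 45 cm/s = 8.0000 cm^2

8.0000 cm^2


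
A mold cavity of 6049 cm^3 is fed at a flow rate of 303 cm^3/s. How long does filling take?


Formula: t_fill = V_mold / Q_flow
t = 6049 cm^3 / 303 cm^3/s = 19.9637 s

Answer: 19.9637 s


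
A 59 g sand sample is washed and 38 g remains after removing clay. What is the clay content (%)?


Formula: Clay% = (W_total - W_washed) / W_total * 100
Clay mass = 59 - 38 = 21 g
Clay% = 21 / 59 * 100 = 35.5932%

Answer: 35.5932%


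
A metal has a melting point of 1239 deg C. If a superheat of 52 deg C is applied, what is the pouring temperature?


Formula: T_pour = T_melt + Superheat
T_pour = 1239 + 52 = 1291 deg C

Answer: 1291 deg C


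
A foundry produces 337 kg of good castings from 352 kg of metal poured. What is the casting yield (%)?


Formula: Casting Yield = (W_good / W_total) * 100
Yield = (337 kg / 352 kg) * 100 = 95.7386%


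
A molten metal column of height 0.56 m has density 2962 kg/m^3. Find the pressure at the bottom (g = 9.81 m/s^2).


Formula: P = rho * g * h
rho * g = 2962 * 9.81 = 29057.22 N/m^3
P = 29057.22 * 0.56 = 16272.0432 Pa


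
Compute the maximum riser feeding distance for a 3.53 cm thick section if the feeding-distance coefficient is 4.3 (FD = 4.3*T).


Formula: FD = 4.3 * T  (riser feeding-distance rule)
FD = 4.3 * 3.53 cm = 15.1790 cm

Answer: 15.1790 cm


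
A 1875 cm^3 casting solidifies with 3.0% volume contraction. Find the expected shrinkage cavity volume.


Formula: V_shrink = V_casting * shrinkage_pct / 100
V_shrink = 1875 cm^3 * 3.0 / 100 = 56.2500 cm^3

Final answer: 56.2500 cm^3


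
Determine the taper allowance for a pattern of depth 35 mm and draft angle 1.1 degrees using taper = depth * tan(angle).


Formula: taper = depth * tan(draft_angle)
tan(1.1 deg) = 0.0192010
taper = 35 mm * 0.0192010 = 0.6720 mm


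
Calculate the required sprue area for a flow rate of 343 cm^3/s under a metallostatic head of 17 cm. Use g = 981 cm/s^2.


Formula: v = sqrt(2*g*h), A = Q/v
Velocity: v = sqrt(2 * 981 * 17) = sqrt(33354) = 182.6308 cm/s
Sprue area: A = Q / v = 343 / 182.6308 = 1.8781 cm^2

1.8781 cm^2


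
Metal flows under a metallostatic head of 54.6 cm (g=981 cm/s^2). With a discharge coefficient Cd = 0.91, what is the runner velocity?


Formula: v = Cd * sqrt(2 * g * h)  (Torricelli with discharge coefficient)
2*g*h = 2 * 981 * 54.6 = 107125.2 cm^2/s^2
sqrt(107125.2) = 327.29986 cm/s
v = 0.91 * 327.29986 = 297.8429 cm/s


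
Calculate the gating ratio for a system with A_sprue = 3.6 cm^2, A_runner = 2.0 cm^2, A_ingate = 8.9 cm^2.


Sprue:Runner:Ingate = 1 : 2.0/3.6 : 8.9/3.6 = 1:0.56:2.47

Final answer: 1:0.56:2.47


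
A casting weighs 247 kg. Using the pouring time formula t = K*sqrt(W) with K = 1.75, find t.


Formula: t = K * sqrt(W)
sqrt(W) = sqrt(247) = 15.71623
t = 1.75 * 15.71623 = 27.5034 s

27.5034 s


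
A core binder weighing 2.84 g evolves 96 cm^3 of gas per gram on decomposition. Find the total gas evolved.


Formula: V_gas = W_binder * gas_evolution_rate
V = 2.84 g * 96 cm^3/g = 272.6400 cm^3

Answer: 272.6400 cm^3


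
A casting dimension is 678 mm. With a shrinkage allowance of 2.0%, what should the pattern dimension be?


Formula: L_pattern = L_casting * (1 + shrinkage_rate/100)
Shrinkage factor = 1 + 2.0/100 = 1.02
L_pattern = 678 mm * 1.02 = 691.5600 mm


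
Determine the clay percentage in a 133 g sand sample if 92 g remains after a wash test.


Formula: Clay% = (W_total - W_washed) / W_total * 100
Clay mass = 133 - 92 = 41 g
Clay% = 41 / 133 * 100 = 30.8271%

30.8271%


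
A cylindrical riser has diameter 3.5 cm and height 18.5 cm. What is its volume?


Formula: V = pi * (D/2)^2 * H  (cylinder volume)
Radius = D/2 = 3.5/2 = 1.75 cm
V = pi * 1.75^2 * 18.5 = 177.9909 cm^3


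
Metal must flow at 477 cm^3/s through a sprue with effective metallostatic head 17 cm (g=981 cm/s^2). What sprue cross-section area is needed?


Formula: v = sqrt(2*g*h), A = Q/v
Velocity: v = sqrt(2 * 981 * 17) = sqrt(33354) = 182.6308 cm/s
Sprue area: A = Q / v = 477 / 182.6308 = 2.6118 cm^2


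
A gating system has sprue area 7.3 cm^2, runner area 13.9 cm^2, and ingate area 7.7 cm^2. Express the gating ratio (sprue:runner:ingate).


Sprue:Runner:Ingate = 1 : 13.9/7.3 : 7.7/7.3 = 1:1.90:1.05

1:1.90:1.05


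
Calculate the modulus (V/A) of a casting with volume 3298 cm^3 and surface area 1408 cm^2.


Formula: Casting Modulus M = V / A
M = 3298 cm^3 / 1408 cm^2 = 2.3423 cm

Answer: 2.3423 cm


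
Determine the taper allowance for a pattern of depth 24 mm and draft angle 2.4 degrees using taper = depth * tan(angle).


Formula: taper = depth * tan(draft_angle)
tan(2.4 deg) = 0.0419124
taper = 24 mm * 0.0419124 = 1.0059 mm

1.0059 mm


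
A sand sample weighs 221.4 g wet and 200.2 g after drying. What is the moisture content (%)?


Formula: MC = (W_wet - W_dry) / W_wet * 100
Water mass = 221.4 - 200.2 = 21.2 g
MC = 21.2 / 221.4 * 100 = 9.5754%


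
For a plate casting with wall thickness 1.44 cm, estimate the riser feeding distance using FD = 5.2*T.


Formula: FD = 5.2 * T  (riser feeding-distance rule)
FD = 5.2 * 1.44 cm = 7.4880 cm


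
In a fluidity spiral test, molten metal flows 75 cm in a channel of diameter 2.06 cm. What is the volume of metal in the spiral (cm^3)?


Formula: V = pi * (d/2)^2 * L  (cylinder volume)
Radius = 2.06/2 = 1.03 cm
V = pi * 1.03^2 * 75 = 249.9687 cm^3


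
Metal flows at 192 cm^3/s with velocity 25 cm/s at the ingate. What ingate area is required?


Formula: A_ingate = Q / v  (continuity equation)
A = 192 cm^3/s / 25 cm/s = 7.6800 cm^2

Answer: 7.6800 cm^2


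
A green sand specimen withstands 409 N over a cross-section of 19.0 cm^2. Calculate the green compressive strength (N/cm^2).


Formula: Compressive Strength = Force / Area
Strength = 409 N / 19.0 cm^2 = 21.5263 N/cm^2

Answer: 21.5263 N/cm^2


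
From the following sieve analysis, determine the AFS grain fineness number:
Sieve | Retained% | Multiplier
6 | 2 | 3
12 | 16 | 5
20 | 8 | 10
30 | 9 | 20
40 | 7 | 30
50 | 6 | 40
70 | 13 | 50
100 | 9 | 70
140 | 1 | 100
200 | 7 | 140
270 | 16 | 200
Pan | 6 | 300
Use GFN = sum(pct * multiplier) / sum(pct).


Formula: GFN = sum(pct * multiplier) / sum(pct)
sum(pct * multiplier) = 8156
sum(pct) = 100
GFN = 8156 / 100 = 81.56

Answer: 81.56


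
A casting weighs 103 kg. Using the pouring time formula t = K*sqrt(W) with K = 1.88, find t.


Formula: t = K * sqrt(W)
sqrt(W) = sqrt(103) = 10.14889
t = 1.88 * 10.14889 = 19.0799 s

19.0799 s


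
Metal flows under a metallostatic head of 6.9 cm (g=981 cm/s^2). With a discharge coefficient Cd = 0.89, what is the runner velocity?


Formula: v = Cd * sqrt(2 * g * h)  (Torricelli with discharge coefficient)
2*g*h = 2 * 981 * 6.9 = 13537.8 cm^2/s^2
sqrt(13537.8) = 116.35205 cm/s
v = 0.89 * 116.35205 = 103.5533 cm/s

Final answer: 103.5533 cm/s


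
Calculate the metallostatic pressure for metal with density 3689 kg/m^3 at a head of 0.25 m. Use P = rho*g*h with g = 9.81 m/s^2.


Formula: P = rho * g * h
rho * g = 3689 * 9.81 = 36189.09 N/m^3
P = 36189.09 * 0.25 = 9047.2725 Pa


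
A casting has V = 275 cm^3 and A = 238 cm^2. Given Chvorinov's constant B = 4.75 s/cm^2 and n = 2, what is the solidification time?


Formula: t_s = B * (V/A)^n  (Chvorinov's rule, n=2)
Modulus M = V/A = 275/238 = 1.155462 cm
M^2 = 1.155462^2 = 1.335092 cm^2
t_s = 4.75 * 1.335092 = 6.3417 s

6.3417 s


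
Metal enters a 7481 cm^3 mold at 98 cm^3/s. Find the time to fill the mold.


Formula: t_fill = V_mold / Q_flow
t = 7481 cm^3 / 98 cm^3/s = 76.3367 s

Final answer: 76.3367 s


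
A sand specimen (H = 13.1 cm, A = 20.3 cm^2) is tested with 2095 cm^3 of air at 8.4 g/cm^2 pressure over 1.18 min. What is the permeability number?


Formula: Permeability Number P = (V * H) / (p * A * t)
Numerator: V * H = 2095 * 13.1 = 27444.5
Denominator: p * A * t = 8.4 * 20.3 * 1.18 = 201.2136
P = 27444.5 / 201.2136 = 136.3949

Final answer: 136.3949


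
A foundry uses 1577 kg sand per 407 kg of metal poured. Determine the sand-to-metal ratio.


Formula: Sand-to-Metal Ratio = W_sand / W_metal
Ratio = 1577 kg / 407 kg = 3.8747


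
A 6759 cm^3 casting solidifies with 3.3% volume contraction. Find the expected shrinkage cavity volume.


Formula: V_shrink = V_casting * shrinkage_pct / 100
V_shrink = 6759 cm^3 * 3.3 / 100 = 223.0470 cm^3

223.0470 cm^3


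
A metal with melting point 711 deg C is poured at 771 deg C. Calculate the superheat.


Formula: Superheat = T_pour - T_melt
Superheat = 771 - 711 = 60 deg C

Answer: 60 deg C


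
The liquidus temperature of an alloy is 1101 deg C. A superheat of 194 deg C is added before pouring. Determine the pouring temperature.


Formula: T_pour = T_melt + Superheat
T_pour = 1101 + 194 = 1295 deg C

1295 deg C


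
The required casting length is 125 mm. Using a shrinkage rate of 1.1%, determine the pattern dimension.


Formula: L_pattern = L_casting * (1 + shrinkage_rate/100)
Shrinkage factor = 1 + 1.1/100 = 1.011
L_pattern = 125 mm * 1.011 = 126.3750 mm

126.3750 mm


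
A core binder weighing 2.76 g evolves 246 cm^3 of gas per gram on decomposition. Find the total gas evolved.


Formula: V_gas = W_binder * gas_evolution_rate
V = 2.76 g * 246 cm^3/g = 678.9600 cm^3

Answer: 678.9600 cm^3


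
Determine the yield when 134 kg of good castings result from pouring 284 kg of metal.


Formula: Casting Yield = (W_good / W_total) * 100
Yield = (134 kg / 284 kg) * 100 = 47.1831%

Answer: 47.1831%


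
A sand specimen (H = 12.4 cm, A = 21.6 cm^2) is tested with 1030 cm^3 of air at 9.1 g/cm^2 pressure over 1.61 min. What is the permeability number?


Formula: Permeability Number P = (V * H) / (p * A * t)
Numerator: V * H = 1030 * 12.4 = 12772.0
Denominator: p * A * t = 9.1 * 21.6 * 1.61 = 316.4616
P = 12772.0 / 316.4616 = 40.3588


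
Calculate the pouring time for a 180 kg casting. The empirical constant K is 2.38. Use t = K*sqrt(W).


Formula: t = K * sqrt(W)
sqrt(W) = sqrt(180) = 13.41641
t = 2.38 * 13.41641 = 31.9311 s

31.9311 s


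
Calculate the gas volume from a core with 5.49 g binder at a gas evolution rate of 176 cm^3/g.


Formula: V_gas = W_binder * gas_evolution_rate
V = 5.49 g * 176 cm^3/g = 966.2400 cm^3

966.2400 cm^3


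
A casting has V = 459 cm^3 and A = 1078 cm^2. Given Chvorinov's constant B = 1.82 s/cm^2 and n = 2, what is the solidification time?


Formula: t_s = B * (V/A)^n  (Chvorinov's rule, n=2)
Modulus M = V/A = 459/1078 = 0.425788 cm
M^2 = 0.425788^2 = 0.181295 cm^2
t_s = 1.82 * 0.181295 = 0.3300 s

0.3300 s


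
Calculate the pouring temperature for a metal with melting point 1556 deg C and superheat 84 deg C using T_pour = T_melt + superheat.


Formula: T_pour = T_melt + Superheat
T_pour = 1556 + 84 = 1640 deg C

Answer: 1640 deg C


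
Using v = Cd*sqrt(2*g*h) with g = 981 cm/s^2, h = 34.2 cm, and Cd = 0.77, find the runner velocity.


Formula: v = Cd * sqrt(2 * g * h)  (Torricelli with discharge coefficient)
2*g*h = 2 * 981 * 34.2 = 67100.4 cm^2/s^2
sqrt(67100.4) = 259.03745 cm/s
v = 0.77 * 259.03745 = 199.4588 cm/s


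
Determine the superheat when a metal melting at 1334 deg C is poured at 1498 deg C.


Formula: Superheat = T_pour - T_melt
Superheat = 1498 - 1334 = 164 deg C


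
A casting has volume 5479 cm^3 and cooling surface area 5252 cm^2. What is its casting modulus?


Formula: Casting Modulus M = V / A
M = 5479 cm^3 / 5252 cm^2 = 1.0432 cm

1.0432 cm


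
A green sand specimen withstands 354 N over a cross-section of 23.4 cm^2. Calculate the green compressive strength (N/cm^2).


Formula: Compressive Strength = Force / Area
Strength = 354 N / 23.4 cm^2 = 15.1282 N/cm^2

Final answer: 15.1282 N/cm^2


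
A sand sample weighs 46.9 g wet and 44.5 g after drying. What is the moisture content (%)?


Formula: MC = (W_wet - W_dry) / W_wet * 100
Water mass = 46.9 - 44.5 = 2.4 g
MC = 2.4 / 46.9 * 100 = 5.1173%


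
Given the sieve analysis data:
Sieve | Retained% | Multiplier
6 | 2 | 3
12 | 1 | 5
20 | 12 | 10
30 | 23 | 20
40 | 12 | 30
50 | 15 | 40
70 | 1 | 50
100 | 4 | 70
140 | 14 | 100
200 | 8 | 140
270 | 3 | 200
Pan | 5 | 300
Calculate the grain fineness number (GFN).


Formula: GFN = sum(pct * multiplier) / sum(pct)
sum(pct * multiplier) = 6501
sum(pct) = 100
GFN = 6501 / 100 = 65.01

65.01


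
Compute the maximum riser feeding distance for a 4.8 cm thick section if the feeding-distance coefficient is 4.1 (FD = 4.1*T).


Formula: FD = 4.1 * T  (riser feeding-distance rule)
FD = 4.1 * 4.8 cm = 19.6800 cm


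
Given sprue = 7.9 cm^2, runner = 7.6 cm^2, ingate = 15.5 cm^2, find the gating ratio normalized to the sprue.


Sprue:Runner:Ingate = 1 : 7.6/7.9 : 15.5/7.9 = 1:0.96:1.96

1:0.96:1.96


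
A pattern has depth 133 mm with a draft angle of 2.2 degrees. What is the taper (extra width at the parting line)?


Formula: taper = depth * tan(draft_angle)
tan(2.2 deg) = 0.0384161
taper = 133 mm * 0.0384161 = 5.1093 mm

Answer: 5.1093 mm


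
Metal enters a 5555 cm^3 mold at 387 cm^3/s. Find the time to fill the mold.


Formula: t_fill = V_mold / Q_flow
t = 5555 cm^3 / 387 cm^3/s = 14.3540 s

Final answer: 14.3540 s


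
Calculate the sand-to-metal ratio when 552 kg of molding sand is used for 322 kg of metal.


Formula: Sand-to-Metal Ratio = W_sand / W_metal
Ratio = 552 kg / 322 kg = 1.7143

1.7143


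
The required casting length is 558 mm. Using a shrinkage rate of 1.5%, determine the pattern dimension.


Formula: L_pattern = L_casting * (1 + shrinkage_rate/100)
Shrinkage factor = 1 + 1.5/100 = 1.015
L_pattern = 558 mm * 1.015 = 566.3700 mm

Answer: 566.3700 mm


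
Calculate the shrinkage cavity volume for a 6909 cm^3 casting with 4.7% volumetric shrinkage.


Formula: V_shrink = V_casting * shrinkage_pct / 100
V_shrink = 6909 cm^3 * 4.7 / 100 = 324.7230 cm^3

324.7230 cm^3


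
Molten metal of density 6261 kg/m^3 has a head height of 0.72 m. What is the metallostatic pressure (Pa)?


Formula: P = rho * g * h
rho * g = 6261 * 9.81 = 61420.41 N/m^3
P = 61420.41 * 0.72 = 44222.6952 Pa


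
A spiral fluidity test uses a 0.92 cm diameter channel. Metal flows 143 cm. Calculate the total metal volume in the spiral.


Formula: V = pi * (d/2)^2 * L  (cylinder volume)
Radius = 0.92/2 = 0.46 cm
V = pi * 0.46^2 * 143 = 95.0608 cm^3

95.0608 cm^3


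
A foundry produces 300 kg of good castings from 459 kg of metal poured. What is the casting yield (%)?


Formula: Casting Yield = (W_good / W_total) * 100
Yield = (300 kg / 459 kg) * 100 = 65.3595%


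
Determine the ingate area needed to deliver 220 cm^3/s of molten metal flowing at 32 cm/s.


Formula: A_ingate = Q / v  (continuity equation)
A = 220 cm^3/s / 32 cm/s = 6.8750 cm^2

6.8750 cm^2


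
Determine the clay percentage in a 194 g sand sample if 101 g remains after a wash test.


Formula: Clay% = (W_total - W_washed) / W_total * 100
Clay mass = 194 - 101 = 93 g
Clay% = 93 / 194 * 100 = 47.9381%

Final answer: 47.9381%


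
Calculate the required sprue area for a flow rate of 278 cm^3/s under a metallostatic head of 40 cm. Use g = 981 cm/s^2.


Formula: v = sqrt(2*g*h), A = Q/v
Velocity: v = sqrt(2 * 981 * 40) = sqrt(78480) = 280.1428 cm/s
Sprue area: A = Q / v = 278 / 280.1428 = 0.9924 cm^2

Answer: 0.9924 cm^2


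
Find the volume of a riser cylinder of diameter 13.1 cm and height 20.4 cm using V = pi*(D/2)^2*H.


Formula: V = pi * (D/2)^2 * H  (cylinder volume)
Radius = D/2 = 13.1/2 = 6.55 cm
V = pi * 6.55^2 * 20.4 = 2749.5564 cm^3

Final answer: 2749.5564 cm^3


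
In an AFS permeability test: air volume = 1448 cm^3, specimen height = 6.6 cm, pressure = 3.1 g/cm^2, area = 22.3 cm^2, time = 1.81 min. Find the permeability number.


Formula: Permeability Number P = (V * H) / (p * A * t)
Numerator: V * H = 1448 * 6.6 = 9556.8
Denominator: p * A * t = 3.1 * 22.3 * 1.81 = 125.1253
P = 9556.8 / 125.1253 = 76.3778


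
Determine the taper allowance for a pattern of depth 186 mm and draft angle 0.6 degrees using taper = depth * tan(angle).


Formula: taper = depth * tan(draft_angle)
tan(0.6 deg) = 0.0104724
taper = 186 mm * 0.0104724 = 1.9479 mm

Answer: 1.9479 mm


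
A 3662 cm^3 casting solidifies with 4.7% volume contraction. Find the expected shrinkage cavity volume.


Formula: V_shrink = V_casting * shrinkage_pct / 100
V_shrink = 3662 cm^3 * 4.7 / 100 = 172.1140 cm^3


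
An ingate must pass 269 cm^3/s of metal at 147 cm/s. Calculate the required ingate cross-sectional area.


Formula: A_ingate = Q / v  (continuity equation)
A = 269 cm^3/s / 147 cm/s = 1.8299 cm^2

Answer: 1.8299 cm^2


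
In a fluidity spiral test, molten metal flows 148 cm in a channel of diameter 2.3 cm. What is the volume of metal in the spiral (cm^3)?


Formula: V = pi * (d/2)^2 * L  (cylinder volume)
Radius = 2.3/2 = 1.15 cm
V = pi * 1.15^2 * 148 = 614.9039 cm^3

614.9039 cm^3


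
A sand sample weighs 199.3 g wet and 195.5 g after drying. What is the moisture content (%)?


Formula: MC = (W_wet - W_dry) / W_wet * 100
Water mass = 199.3 - 195.5 = 3.8 g
MC = 3.8 / 199.3 * 100 = 1.9067%


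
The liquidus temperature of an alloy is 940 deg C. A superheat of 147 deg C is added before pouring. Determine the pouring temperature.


Formula: T_pour = T_melt + Superheat
T_pour = 940 + 147 = 1087 deg C


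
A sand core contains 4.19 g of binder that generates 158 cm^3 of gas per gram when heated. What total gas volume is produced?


Formula: V_gas = W_binder * gas_evolution_rate
V = 4.19 g * 158 cm^3/g = 662.0200 cm^3


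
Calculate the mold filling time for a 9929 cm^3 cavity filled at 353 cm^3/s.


Formula: t_fill = V_mold / Q_flow
t = 9929 cm^3 / 353 cm^3/s = 28.1275 s

28.1275 s


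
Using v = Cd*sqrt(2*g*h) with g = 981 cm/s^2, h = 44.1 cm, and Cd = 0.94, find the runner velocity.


Formula: v = Cd * sqrt(2 * g * h)  (Torricelli with discharge coefficient)
2*g*h = 2 * 981 * 44.1 = 86524.2 cm^2/s^2
sqrt(86524.2) = 294.14996 cm/s
v = 0.94 * 294.14996 = 276.5010 cm/s


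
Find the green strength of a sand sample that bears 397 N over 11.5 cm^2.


Formula: Compressive Strength = Force / Area
Strength = 397 N / 11.5 cm^2 = 34.5217 N/cm^2

Answer: 34.5217 N/cm^2


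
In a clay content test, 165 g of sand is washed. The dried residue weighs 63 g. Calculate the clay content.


Formula: Clay% = (W_total - W_washed) / W_total * 100
Clay mass = 165 - 63 = 102 g
Clay% = 102 / 165 * 100 = 61.8182%

61.8182%


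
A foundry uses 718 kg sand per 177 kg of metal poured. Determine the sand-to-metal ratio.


Formula: Sand-to-Metal Ratio = W_sand / W_metal
Ratio = 718 kg / 177 kg = 4.0565

Final answer: 4.0565


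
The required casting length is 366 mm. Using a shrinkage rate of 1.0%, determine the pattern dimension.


Formula: L_pattern = L_casting * (1 + shrinkage_rate/100)
Shrinkage factor = 1 + 1.0/100 = 1.01
L_pattern = 366 mm * 1.01 = 369.6600 mm


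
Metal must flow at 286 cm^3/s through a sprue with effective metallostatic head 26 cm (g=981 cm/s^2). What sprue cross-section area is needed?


Formula: v = sqrt(2*g*h), A = Q/v
Velocity: v = sqrt(2 * 981 * 26) = sqrt(51012) = 225.8584 cm/s
Sprue area: A = Q / v = 286 / 225.8584 = 1.2663 cm^2

Answer: 1.2663 cm^2


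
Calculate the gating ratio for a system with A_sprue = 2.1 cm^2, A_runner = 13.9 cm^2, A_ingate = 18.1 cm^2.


Sprue:Runner:Ingate = 1 : 13.9/2.1 : 18.1/2.1 = 1:6.62:8.62

Answer: 1:6.62:8.62


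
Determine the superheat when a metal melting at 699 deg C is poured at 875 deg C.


Formula: Superheat = T_pour - T_melt
Superheat = 875 - 699 = 176 deg C

176 deg C


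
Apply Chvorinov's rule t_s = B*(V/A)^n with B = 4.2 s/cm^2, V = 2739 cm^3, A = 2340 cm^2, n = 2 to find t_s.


Formula: t_s = B * (V/A)^n  (Chvorinov's rule, n=2)
Modulus M = V/A = 2739/2340 = 1.170513 cm
M^2 = 1.170513^2 = 1.370101 cm^2
t_s = 4.2 * 1.370101 = 5.7544 s

5.7544 s


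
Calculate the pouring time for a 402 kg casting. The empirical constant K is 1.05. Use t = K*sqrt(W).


Formula: t = K * sqrt(W)
sqrt(W) = sqrt(402) = 20.04994
t = 1.05 * 20.04994 = 21.0524 s

Answer: 21.0524 s


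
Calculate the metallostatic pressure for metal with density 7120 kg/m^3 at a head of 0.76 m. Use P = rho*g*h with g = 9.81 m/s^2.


Formula: P = rho * g * h
rho * g = 7120 * 9.81 = 69847.2 N/m^3
P = 69847.2 * 0.76 = 53083.8720 Pa

Final answer: 53083.8720 Pa


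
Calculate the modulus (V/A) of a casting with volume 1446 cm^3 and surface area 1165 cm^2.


Formula: Casting Modulus M = V / A
M = 1446 cm^3 / 1165 cm^2 = 1.2412 cm

Final answer: 1.2412 cm


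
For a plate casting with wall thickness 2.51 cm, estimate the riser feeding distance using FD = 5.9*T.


Formula: FD = 5.9 * T  (riser feeding-distance rule)
FD = 5.9 * 2.51 cm = 14.8090 cm

Final answer: 14.8090 cm


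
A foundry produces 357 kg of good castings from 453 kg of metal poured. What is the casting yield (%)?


Formula: Casting Yield = (W_good / W_total) * 100
Yield = (357 kg / 453 kg) * 100 = 78.8079%


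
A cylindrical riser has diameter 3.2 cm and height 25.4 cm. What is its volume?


Formula: V = pi * (D/2)^2 * H  (cylinder volume)
Radius = D/2 = 3.2/2 = 1.6 cm
V = pi * 1.6^2 * 25.4 = 204.2789 cm^3

Answer: 204.2789 cm^3


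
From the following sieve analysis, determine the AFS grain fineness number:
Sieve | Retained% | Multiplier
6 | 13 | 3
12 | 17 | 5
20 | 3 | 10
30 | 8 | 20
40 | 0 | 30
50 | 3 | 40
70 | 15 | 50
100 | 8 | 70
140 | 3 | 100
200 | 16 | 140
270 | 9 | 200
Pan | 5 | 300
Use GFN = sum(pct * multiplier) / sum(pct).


Formula: GFN = sum(pct * multiplier) / sum(pct)
sum(pct * multiplier) = 7584
sum(pct) = 100
GFN = 7584 / 100 = 75.84

Final answer: 75.84


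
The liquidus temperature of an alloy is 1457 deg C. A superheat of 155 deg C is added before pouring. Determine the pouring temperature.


Formula: T_pour = T_melt + Superheat
T_pour = 1457 + 155 = 1612 deg C

Answer: 1612 deg C


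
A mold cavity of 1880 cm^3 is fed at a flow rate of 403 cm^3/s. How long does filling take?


Formula: t_fill = V_mold / Q_flow
t = 1880 cm^3 / 403 cm^3/s = 4.6650 s

Final answer: 4.6650 s


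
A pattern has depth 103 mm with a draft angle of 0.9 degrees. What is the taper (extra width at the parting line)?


Formula: taper = depth * tan(draft_angle)
tan(0.9 deg) = 0.0157093
taper = 103 mm * 0.0157093 = 1.6181 mm


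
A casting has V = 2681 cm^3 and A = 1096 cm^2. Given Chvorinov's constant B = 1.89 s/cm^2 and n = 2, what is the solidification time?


Formula: t_s = B * (V/A)^n  (Chvorinov's rule, n=2)
Modulus M = V/A = 2681/1096 = 2.446168 cm
M^2 = 2.446168^2 = 5.983738 cm^2
t_s = 1.89 * 5.983738 = 11.3093 s

11.3093 s


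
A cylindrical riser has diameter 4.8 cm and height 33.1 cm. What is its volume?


Formula: V = pi * (D/2)^2 * H  (cylinder volume)
Radius = D/2 = 4.8/2 = 2.4 cm
V = pi * 2.4^2 * 33.1 = 598.9635 cm^3

598.9635 cm^3


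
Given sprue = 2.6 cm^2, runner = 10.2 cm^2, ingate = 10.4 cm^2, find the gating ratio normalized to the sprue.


Sprue:Runner:Ingate = 1 : 10.2/2.6 : 10.4/2.6 = 1:3.92:4.00

Final answer: 1:3.92:4.00


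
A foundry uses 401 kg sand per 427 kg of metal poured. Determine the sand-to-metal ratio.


Formula: Sand-to-Metal Ratio = W_sand / W_metal
Ratio = 401 kg / 427 kg = 0.9391


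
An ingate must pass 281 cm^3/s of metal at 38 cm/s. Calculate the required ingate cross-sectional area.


Formula: A_ingate = Q / v  (continuity equation)
A = 281 cm^3/s / 38 cm/s = 7.3947 cm^2

Final answer: 7.3947 cm^2


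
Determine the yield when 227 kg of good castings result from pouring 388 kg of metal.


Formula: Casting Yield = (W_good / W_total) * 100
Yield = (227 kg / 388 kg) * 100 = 58.5052%

58.5052%


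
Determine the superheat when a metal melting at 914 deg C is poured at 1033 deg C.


Formula: Superheat = T_pour - T_melt
Superheat = 1033 - 914 = 119 deg C


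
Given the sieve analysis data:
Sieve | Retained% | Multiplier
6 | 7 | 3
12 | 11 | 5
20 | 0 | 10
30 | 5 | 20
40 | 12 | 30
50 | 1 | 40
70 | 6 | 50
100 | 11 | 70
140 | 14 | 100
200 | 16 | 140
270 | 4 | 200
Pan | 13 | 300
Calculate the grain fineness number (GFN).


Formula: GFN = sum(pct * multiplier) / sum(pct)
sum(pct * multiplier) = 9986
sum(pct) = 100
GFN = 9986 / 100 = 99.86

99.86


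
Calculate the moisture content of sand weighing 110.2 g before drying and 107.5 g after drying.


Formula: MC = (W_wet - W_dry) / W_wet * 100
Water mass = 110.2 - 107.5 = 2.7 g
MC = 2.7 / 110.2 * 100 = 2.4501%

2.4501%


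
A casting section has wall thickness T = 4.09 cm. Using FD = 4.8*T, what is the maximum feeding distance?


Formula: FD = 4.8 * T  (riser feeding-distance rule)
FD = 4.8 * 4.09 cm = 19.6320 cm

19.6320 cm


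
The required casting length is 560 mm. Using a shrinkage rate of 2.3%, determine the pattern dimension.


Formula: L_pattern = L_casting * (1 + shrinkage_rate/100)
Shrinkage factor = 1 + 2.3/100 = 1.023
L_pattern = 560 mm * 1.023 = 572.8800 mm

Final answer: 572.8800 mm


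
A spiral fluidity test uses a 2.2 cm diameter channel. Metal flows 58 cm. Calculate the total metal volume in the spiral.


Formula: V = pi * (d/2)^2 * L  (cylinder volume)
Radius = 2.2/2 = 1.1 cm
V = pi * 1.1^2 * 58 = 220.4770 cm^3


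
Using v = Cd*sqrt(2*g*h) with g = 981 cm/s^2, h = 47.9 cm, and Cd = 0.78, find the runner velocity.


Formula: v = Cd * sqrt(2 * g * h)  (Torricelli with discharge coefficient)
2*g*h = 2 * 981 * 47.9 = 93979.8 cm^2/s^2
sqrt(93979.8) = 306.56125 cm/s
v = 0.78 * 306.56125 = 239.1178 cm/s

Answer: 239.1178 cm/s


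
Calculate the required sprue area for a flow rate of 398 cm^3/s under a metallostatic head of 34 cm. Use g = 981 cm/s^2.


Formula: v = sqrt(2*g*h), A = Q/v
Velocity: v = sqrt(2 * 981 * 34) = sqrt(66708) = 258.2789 cm/s
Sprue area: A = Q / v = 398 / 258.2789 = 1.5410 cm^2

Answer: 1.5410 cm^2


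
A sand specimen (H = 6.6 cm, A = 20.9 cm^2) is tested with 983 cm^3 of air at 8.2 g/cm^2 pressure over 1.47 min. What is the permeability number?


Formula: Permeability Number P = (V * H) / (p * A * t)
Numerator: V * H = 983 * 6.6 = 6487.8
Denominator: p * A * t = 8.2 * 20.9 * 1.47 = 251.9286
P = 6487.8 / 251.9286 = 25.7525

Final answer: 25.7525


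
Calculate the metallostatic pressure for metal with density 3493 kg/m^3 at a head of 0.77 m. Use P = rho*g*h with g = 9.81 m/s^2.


Formula: P = rho * g * h
rho * g = 3493 * 9.81 = 34266.33 N/m^3
P = 34266.33 * 0.77 = 26385.0741 Pa

26385.0741 Pa


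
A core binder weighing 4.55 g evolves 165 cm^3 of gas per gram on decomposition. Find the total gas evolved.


Formula: V_gas = W_binder * gas_evolution_rate
V = 4.55 g * 165 cm^3/g = 750.7500 cm^3

Final answer: 750.7500 cm^3


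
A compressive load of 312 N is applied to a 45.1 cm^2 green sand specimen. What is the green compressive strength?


Formula: Compressive Strength = Force / Area
Strength = 312 N / 45.1 cm^2 = 6.9180 N/cm^2

Answer: 6.9180 N/cm^2


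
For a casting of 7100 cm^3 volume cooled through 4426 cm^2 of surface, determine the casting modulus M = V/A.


Formula: Casting Modulus M = V / A
M = 7100 cm^3 / 4426 cm^2 = 1.6042 cm

Final answer: 1.6042 cm


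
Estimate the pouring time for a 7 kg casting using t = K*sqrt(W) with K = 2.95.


Formula: t = K * sqrt(W)
sqrt(W) = sqrt(7) = 2.64575
t = 2.95 * 2.64575 = 7.8050 s

7.8050 s


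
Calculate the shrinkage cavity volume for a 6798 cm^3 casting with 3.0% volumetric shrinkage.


Formula: V_shrink = V_casting * shrinkage_pct / 100
V_shrink = 6798 cm^3 * 3.0 / 100 = 203.9400 cm^3

Answer: 203.9400 cm^3


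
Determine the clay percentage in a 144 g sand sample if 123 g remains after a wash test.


Formula: Clay% = (W_total - W_washed) / W_total * 100
Clay mass = 144 - 123 = 21 g
Clay% = 21 / 144 * 100 = 14.5833%

14.5833%


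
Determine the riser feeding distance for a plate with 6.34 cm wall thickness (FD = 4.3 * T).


Formula: FD = 4.3 * T  (riser feeding-distance rule)
FD = 4.3 * 6.34 cm = 27.2620 cm

27.2620 cm


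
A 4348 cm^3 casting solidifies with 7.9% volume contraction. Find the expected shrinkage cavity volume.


Formula: V_shrink = V_casting * shrinkage_pct / 100
V_shrink = 4348 cm^3 * 7.9 / 100 = 343.4920 cm^3

Final answer: 343.4920 cm^3


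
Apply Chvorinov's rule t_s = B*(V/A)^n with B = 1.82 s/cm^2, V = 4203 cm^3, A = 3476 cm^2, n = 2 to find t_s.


Formula: t_s = B * (V/A)^n  (Chvorinov's rule, n=2)
Modulus M = V/A = 4203/3476 = 1.209148 cm
M^2 = 1.209148^2 = 1.462039 cm^2
t_s = 1.82 * 1.462039 = 2.6609 s


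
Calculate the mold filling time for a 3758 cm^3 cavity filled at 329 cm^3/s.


Formula: t_fill = V_mold / Q_flow
t = 3758 cm^3 / 329 cm^3/s = 11.4225 s

Answer: 11.4225 s


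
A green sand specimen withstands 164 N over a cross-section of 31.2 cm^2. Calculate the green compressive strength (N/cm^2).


Formula: Compressive Strength = Force / Area
Strength = 164 N / 31.2 cm^2 = 5.2564 N/cm^2


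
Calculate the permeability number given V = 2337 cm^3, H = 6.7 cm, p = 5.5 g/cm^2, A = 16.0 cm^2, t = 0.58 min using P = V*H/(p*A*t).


Formula: Permeability Number P = (V * H) / (p * A * t)
Numerator: V * H = 2337 * 6.7 = 15657.9
Denominator: p * A * t = 5.5 * 16.0 * 0.58 = 51.04
P = 15657.9 / 51.04 = 306.7770

Answer: 306.7770


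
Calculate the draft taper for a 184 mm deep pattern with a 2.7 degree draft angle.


Formula: taper = depth * tan(draft_angle)
tan(2.7 deg) = 0.0471588
taper = 184 mm * 0.0471588 = 8.6772 mm

8.6772 mm


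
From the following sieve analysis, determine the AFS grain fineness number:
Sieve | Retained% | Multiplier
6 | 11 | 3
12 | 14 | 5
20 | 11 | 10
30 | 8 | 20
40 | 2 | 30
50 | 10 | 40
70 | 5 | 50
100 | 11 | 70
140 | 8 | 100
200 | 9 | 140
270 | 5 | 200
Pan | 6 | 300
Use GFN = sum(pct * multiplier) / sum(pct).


Formula: GFN = sum(pct * multiplier) / sum(pct)
sum(pct * multiplier) = 6713
sum(pct) = 100
GFN = 6713 / 100 = 67.13

67.13


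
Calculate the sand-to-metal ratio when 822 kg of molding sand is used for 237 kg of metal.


Formula: Sand-to-Metal Ratio = W_sand / W_metal
Ratio = 822 kg / 237 kg = 3.4684

3.4684


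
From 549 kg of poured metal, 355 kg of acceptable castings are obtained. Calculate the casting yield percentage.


Formula: Casting Yield = (W_good / W_total) * 100
Yield = (355 kg / 549 kg) * 100 = 64.6630%

64.6630%


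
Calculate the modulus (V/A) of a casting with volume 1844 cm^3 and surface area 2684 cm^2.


Formula: Casting Modulus M = V / A
M = 1844 cm^3 / 2684 cm^2 = 0.6870 cm

Answer: 0.6870 cm


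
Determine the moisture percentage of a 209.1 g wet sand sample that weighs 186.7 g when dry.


Formula: MC = (W_wet - W_dry) / W_wet * 100
Water mass = 209.1 - 186.7 = 22.4 g
MC = 22.4 / 209.1 * 100 = 10.7126%

Answer: 10.7126%


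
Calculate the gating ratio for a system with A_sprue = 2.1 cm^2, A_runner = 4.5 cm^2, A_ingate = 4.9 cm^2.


Sprue:Runner:Ingate = 1 : 4.5/2.1 : 4.9/2.1 = 1:2.14:2.33

1:2.14:2.33


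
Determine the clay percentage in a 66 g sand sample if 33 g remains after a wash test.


Formula: Clay% = (W_total - W_washed) / W_total * 100
Clay mass = 66 - 33 = 33 g
Clay% = 33 / 66 * 100 = 50.0000%

Final answer: 50.0000%


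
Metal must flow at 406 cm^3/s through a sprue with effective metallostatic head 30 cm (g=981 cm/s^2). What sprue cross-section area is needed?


Formula: v = sqrt(2*g*h), A = Q/v
Velocity: v = sqrt(2 * 981 * 30) = sqrt(58860) = 242.6108 cm/s
Sprue area: A = Q / v = 406 / 242.6108 = 1.6735 cm^2

1.6735 cm^2


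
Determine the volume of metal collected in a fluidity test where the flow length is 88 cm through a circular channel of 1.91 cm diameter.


Formula: V = pi * (d/2)^2 * L  (cylinder volume)
Radius = 1.91/2 = 0.955 cm
V = pi * 0.955^2 * 88 = 252.1386 cm^3

Final answer: 252.1386 cm^3


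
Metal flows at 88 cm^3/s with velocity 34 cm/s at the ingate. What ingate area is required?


Formula: A_ingate = Q / v  (continuity equation)
A = 88 cm^3/s / 34 cm/s = 2.5882 cm^2

2.5882 cm^2


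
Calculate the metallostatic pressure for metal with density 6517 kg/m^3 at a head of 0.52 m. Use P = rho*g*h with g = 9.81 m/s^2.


Formula: P = rho * g * h
rho * g = 6517 * 9.81 = 63931.77 N/m^3
P = 63931.77 * 0.52 = 33244.5204 Pa

Final answer: 33244.5204 Pa


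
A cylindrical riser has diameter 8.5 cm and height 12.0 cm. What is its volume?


Formula: V = pi * (D/2)^2 * H  (cylinder volume)
Radius = D/2 = 8.5/2 = 4.25 cm
V = pi * 4.25^2 * 12.0 = 680.9402 cm^3

Answer: 680.9402 cm^3


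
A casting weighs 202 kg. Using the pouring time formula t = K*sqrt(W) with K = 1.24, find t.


Formula: t = K * sqrt(W)
sqrt(W) = sqrt(202) = 14.21267
t = 1.24 * 14.21267 = 17.6237 s

17.6237 s


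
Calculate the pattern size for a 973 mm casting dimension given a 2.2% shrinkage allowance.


Formula: L_pattern = L_casting * (1 + shrinkage_rate/100)
Shrinkage factor = 1 + 2.2/100 = 1.022
L_pattern = 973 mm * 1.022 = 994.4060 mm

Final answer: 994.4060 mm


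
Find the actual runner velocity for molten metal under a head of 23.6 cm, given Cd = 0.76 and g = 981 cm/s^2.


Formula: v = Cd * sqrt(2 * g * h)  (Torricelli with discharge coefficient)
2*g*h = 2 * 981 * 23.6 = 46303.2 cm^2/s^2
sqrt(46303.2) = 215.18178 cm/s
v = 0.76 * 215.18178 = 163.5382 cm/s


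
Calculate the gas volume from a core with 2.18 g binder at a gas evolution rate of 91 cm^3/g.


Formula: V_gas = W_binder * gas_evolution_rate
V = 2.18 g * 91 cm^3/g = 198.3800 cm^3


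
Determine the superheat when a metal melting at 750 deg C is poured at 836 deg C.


Formula: Superheat = T_pour - T_melt
Superheat = 836 - 750 = 86 deg C

Final answer: 86 deg C


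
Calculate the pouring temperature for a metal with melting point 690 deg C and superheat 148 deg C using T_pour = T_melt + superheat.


Formula: T_pour = T_melt + Superheat
T_pour = 690 + 148 = 838 deg C

Final answer: 838 deg C


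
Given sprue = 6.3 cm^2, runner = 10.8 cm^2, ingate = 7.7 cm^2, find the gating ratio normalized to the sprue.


Sprue:Runner:Ingate = 1 : 10.8/6.3 : 7.7/6.3 = 1:1.71:1.22

Final answer: 1:1.71:1.22


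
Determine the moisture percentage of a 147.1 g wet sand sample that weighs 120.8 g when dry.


Formula: MC = (W_wet - W_dry) / W_wet * 100
Water mass = 147.1 - 120.8 = 26.3 g
MC = 26.3 / 147.1 * 100 = 17.8790%

Answer: 17.8790%


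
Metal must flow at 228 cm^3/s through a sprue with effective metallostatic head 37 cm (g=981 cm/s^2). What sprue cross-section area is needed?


Formula: v = sqrt(2*g*h), A = Q/v
Velocity: v = sqrt(2 * 981 * 37) = sqrt(72594) = 269.4327 cm/s
Sprue area: A = Q / v = 228 / 269.4327 = 0.8462 cm^2

Answer: 0.8462 cm^2


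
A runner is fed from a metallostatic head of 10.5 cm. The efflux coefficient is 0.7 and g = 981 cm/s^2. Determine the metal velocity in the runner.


Formula: v = Cd * sqrt(2 * g * h)  (Torricelli with discharge coefficient)
2*g*h = 2 * 981 * 10.5 = 20601.0 cm^2/s^2
sqrt(20601.0) = 143.53048 cm/s
v = 0.7 * 143.53048 = 100.4713 cm/s

100.4713 cm/s


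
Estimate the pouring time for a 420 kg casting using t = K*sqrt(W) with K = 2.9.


Formula: t = K * sqrt(W)
sqrt(W) = sqrt(420) = 20.49390
t = 2.9 * 20.49390 = 59.4323 s


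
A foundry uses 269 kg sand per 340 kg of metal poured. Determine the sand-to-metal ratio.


Formula: Sand-to-Metal Ratio = W_sand / W_metal
Ratio = 269 kg / 340 kg = 0.7912

0.7912


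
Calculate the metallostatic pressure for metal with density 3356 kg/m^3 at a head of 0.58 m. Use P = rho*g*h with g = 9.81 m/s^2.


Formula: P = rho * g * h
rho * g = 3356 * 9.81 = 32922.36 N/m^3
P = 32922.36 * 0.58 = 19094.9688 Pa


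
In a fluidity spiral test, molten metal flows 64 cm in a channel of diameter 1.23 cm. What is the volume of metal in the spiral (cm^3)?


Formula: V = pi * (d/2)^2 * L  (cylinder volume)
Radius = 1.23/2 = 0.615 cm
V = pi * 0.615^2 * 64 = 76.0466 cm^3


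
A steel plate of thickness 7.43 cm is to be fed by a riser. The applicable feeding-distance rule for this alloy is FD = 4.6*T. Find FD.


Formula: FD = 4.6 * T  (riser feeding-distance rule)
FD = 4.6 * 7.43 cm = 34.1780 cm

Answer: 34.1780 cm


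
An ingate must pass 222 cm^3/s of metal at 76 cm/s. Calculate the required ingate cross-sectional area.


Formula: A_ingate = Q / v  (continuity equation)
A = 222 cm^3/s / 76 cm/s = 2.9211 cm^2


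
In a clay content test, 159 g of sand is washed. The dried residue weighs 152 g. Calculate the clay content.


Formula: Clay% = (W_total - W_washed) / W_total * 100
Clay mass = 159 - 152 = 7 g
Clay% = 7 / 159 * 100 = 4.4025%


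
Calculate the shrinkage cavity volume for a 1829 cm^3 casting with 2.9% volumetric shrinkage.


Formula: V_shrink = V_casting * shrinkage_pct / 100
V_shrink = 1829 cm^3 * 2.9 / 100 = 53.0410 cm^3

Answer: 53.0410 cm^3


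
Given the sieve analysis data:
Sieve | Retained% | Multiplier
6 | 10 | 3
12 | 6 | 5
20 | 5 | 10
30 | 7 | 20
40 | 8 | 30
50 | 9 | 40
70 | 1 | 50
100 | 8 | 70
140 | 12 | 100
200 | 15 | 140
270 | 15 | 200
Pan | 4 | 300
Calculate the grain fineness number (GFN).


Formula: GFN = sum(pct * multiplier) / sum(pct)
sum(pct * multiplier) = 8960
sum(pct) = 100
GFN = 8960 / 100 = 89.60

Final answer: 89.60


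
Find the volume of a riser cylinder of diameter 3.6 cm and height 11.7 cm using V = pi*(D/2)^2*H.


Formula: V = pi * (D/2)^2 * H  (cylinder volume)
Radius = D/2 = 3.6/2 = 1.8 cm
V = pi * 1.8^2 * 11.7 = 119.0915 cm^3

Final answer: 119.0915 cm^3


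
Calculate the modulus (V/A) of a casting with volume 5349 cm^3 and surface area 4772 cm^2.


Formula: Casting Modulus M = V / A
M = 5349 cm^3 / 4772 cm^2 = 1.1209 cm

Answer: 1.1209 cm


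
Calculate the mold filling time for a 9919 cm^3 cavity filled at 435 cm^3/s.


Formula: t_fill = V_mold / Q_flow
t = 9919 cm^3 / 435 cm^3/s = 22.8023 s

Final answer: 22.8023 s


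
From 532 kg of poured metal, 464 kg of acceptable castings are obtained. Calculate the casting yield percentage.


Formula: Casting Yield = (W_good / W_total) * 100
Yield = (464 kg / 532 kg) * 100 = 87.2180%

87.2180%


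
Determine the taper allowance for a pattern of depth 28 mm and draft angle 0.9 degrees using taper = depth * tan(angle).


Formula: taper = depth * tan(draft_angle)
tan(0.9 deg) = 0.0157093
taper = 28 mm * 0.0157093 = 0.4399 mm

0.4399 mm


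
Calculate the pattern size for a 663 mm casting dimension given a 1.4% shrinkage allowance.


Formula: L_pattern = L_casting * (1 + shrinkage_rate/100)
Shrinkage factor = 1 + 1.4/100 = 1.014
L_pattern = 663 mm * 1.014 = 672.2820 mm


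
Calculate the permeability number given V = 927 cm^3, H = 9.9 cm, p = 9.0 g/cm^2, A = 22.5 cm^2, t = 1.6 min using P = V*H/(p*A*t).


Formula: Permeability Number P = (V * H) / (p * A * t)
Numerator: V * H = 927 * 9.9 = 9177.3
Denominator: p * A * t = 9.0 * 22.5 * 1.6 = 324.0
P = 9177.3 / 324.0 = 28.3250

Answer: 28.3250


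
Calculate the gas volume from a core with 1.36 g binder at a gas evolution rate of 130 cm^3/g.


Formula: V_gas = W_binder * gas_evolution_rate
V = 1.36 g * 130 cm^3/g = 176.8000 cm^3

Final answer: 176.8000 cm^3


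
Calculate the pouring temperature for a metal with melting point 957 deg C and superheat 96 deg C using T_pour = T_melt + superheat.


Formula: T_pour = T_melt + Superheat
T_pour = 957 + 96 = 1053 deg C
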